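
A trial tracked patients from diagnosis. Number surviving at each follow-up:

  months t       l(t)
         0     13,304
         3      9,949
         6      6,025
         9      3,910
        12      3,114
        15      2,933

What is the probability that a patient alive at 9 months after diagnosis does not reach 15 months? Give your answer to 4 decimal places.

0.2499

P(die before 15 | alive at 9) = 1 − l(15)/l(9) = 1 − 2,933/3,910 = (977)/3,910 = 0.249872.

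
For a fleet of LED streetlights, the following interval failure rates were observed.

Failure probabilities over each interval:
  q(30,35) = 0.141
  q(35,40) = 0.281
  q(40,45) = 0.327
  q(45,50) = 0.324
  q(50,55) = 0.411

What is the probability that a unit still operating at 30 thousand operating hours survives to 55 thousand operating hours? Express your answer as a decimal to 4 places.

0.1655

P(survive 30→55) = (1 − 0.141) × (1 − 0.281) × (1 − 0.327) × (1 − 0.324) × (1 − 0.411).
= 0.859 × 0.719 × 0.673 × 0.676 × 0.589 = 0.165500.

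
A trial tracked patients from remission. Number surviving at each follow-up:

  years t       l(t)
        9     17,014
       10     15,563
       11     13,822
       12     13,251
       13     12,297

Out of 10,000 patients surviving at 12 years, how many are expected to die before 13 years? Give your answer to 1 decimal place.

719.9

The relevant probability is 1 − 12,297/13,251 = 0.071995.
Expected number = 10,000 × 0.071995 = 719.9.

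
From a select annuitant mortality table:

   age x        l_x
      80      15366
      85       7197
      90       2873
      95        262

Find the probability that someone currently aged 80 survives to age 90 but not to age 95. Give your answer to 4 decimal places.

0.1699

This is the probability of reaching 90 but not 95, conditional on being alive at 80: (l_90 − l_95) / l_80.
= (2873 − 262) / 15366 = 2611 / 15366 = 0.169921.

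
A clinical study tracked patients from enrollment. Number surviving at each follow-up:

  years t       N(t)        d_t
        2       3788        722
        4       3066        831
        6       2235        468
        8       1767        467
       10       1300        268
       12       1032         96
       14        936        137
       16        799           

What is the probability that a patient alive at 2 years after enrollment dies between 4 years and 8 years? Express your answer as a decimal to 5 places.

0.34293

This is the probability of reaching 4 but not 8, conditional on being alive at 2: (N(4) − N(8)) / N(2).
= (3066 − 1767) / 3788 = 1299 / 3788 = 0.342925.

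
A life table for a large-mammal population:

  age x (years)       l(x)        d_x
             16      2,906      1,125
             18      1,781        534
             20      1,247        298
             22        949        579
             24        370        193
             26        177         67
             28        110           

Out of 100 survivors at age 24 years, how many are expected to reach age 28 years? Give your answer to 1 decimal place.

29.7

The relevant probability is 110/370 = 0.297297.
Expected number = 100 × 0.297297 = 29.7.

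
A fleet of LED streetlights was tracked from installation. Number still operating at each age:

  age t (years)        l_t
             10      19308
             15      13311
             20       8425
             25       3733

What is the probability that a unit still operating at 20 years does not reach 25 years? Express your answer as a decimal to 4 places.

0.5569

P(fail before 25 | operational at 20) = 1 − l_25/l_20 = 1 − 3733/8425 = (4692)/8425 = 0.556914.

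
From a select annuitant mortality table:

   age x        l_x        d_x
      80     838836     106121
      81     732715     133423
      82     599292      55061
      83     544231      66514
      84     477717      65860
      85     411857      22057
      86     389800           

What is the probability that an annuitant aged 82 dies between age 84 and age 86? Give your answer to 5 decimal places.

We want 2|2q82 = (l_84 − l_86)/l_82.
This is the probability of reaching 84 but not 86, conditional on being alive at 82: (l_84 − l_86) / l_82.
= (477717 − 389800) / 599292 = 87917 / 599292 = 0.146701.

0.14670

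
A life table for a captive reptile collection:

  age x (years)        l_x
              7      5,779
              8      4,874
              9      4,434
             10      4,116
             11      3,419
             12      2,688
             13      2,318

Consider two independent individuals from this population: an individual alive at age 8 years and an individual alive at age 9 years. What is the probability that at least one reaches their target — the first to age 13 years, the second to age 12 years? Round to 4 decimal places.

p₁ = l_13/l_8 = 2,318/4,874 = 0.475585; p₂ = l_12/l_9 = 2,688/4,434 = 0.606225.
P(at least one) = 1 − (1−p₁)(1−p₂) = 1 − 0.524415 × 0.393775 = 0.793498.

0.7935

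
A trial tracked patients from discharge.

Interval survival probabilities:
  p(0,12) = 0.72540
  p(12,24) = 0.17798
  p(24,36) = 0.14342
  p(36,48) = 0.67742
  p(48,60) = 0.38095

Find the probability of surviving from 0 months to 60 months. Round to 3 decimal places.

P(survive 0→60) = 0.72540 × 0.17798 × 0.14342 × 0.67742 × 0.38095.
= 0.004778.

0.005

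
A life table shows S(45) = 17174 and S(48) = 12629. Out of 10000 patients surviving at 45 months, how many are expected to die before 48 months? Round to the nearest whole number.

2646

The relevant probability is 1 − 12629/17174 = 0.264644.
Expected number = 10000 × 0.264644 = 2646.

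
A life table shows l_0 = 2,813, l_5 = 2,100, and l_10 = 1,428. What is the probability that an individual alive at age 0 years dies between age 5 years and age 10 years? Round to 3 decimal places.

0.239

This is the probability of reaching 5 but not 10, conditional on being alive at 0: (l_5 − l_10) / l_0.
= (2,100 − 1,428) / 2,813 = 672 / 2,813 = 0.238891.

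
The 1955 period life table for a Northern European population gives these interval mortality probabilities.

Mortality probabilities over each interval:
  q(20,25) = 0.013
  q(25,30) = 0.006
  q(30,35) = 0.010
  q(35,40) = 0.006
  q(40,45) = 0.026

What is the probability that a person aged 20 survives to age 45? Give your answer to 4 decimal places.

The overall survival probability is (1 − 0.013) × (1 − 0.006) × (1 − 0.010) × (1 − 0.006) × (1 − 0.026).
= 0.987 × 0.994 × 0.990 × 0.994 × 0.974 = 0.940338.

0.9403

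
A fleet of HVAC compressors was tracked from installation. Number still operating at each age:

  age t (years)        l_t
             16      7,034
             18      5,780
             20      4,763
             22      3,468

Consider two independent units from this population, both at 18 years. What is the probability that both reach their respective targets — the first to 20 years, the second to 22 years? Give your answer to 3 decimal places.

0.494

p₁ = l_20/l_18 = 4,763/5,780 = 0.824048; p₂ = l_22/l_18 = 3,468/5,780 = 0.600000.
P(both) = p₁ × p₂ = 0.824048 × 0.600000 = 0.494429.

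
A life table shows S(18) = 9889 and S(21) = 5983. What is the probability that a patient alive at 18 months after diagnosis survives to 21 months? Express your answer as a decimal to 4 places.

The conditional survival probability is S(21)/S(18) = 5983/9889 = 0.605016.

0.6050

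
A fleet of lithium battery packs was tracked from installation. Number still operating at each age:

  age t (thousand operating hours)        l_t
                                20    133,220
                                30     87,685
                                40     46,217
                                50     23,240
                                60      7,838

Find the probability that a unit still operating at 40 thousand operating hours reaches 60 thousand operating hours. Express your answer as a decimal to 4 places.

0.1696

The conditional survival probability is l_60/l_40 = 7,838/46,217 = 0.169591.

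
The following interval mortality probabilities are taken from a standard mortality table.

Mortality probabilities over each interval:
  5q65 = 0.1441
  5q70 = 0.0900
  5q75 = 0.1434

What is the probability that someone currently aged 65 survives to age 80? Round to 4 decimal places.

0.6672

Chaining the interval survival probabilities: (1 − 0.1441) × (1 − 0.0900) × (1 − 0.1434).
= 0.8559 × 0.9100 × 0.8566 = 0.667179.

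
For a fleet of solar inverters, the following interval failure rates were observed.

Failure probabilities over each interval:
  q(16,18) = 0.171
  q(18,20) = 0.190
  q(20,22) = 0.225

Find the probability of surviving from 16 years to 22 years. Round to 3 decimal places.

Chaining the interval survival probabilities: (1 − 0.171) × (1 − 0.190) × (1 − 0.225).
= 0.829 × 0.810 × 0.775 = 0.520405.

0.520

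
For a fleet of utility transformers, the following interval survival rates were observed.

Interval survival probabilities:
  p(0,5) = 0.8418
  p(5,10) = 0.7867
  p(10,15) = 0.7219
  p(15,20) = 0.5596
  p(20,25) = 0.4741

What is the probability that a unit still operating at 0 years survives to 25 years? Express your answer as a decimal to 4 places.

0.1268

The overall survival probability is 0.8418 × 0.7867 × 0.7219 × 0.5596 × 0.4741.
= 0.126836.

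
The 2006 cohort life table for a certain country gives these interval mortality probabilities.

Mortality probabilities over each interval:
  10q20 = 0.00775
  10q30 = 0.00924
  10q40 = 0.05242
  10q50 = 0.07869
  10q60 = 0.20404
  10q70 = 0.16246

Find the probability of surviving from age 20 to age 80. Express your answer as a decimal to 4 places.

0.5721

Survival from 20 to 80 is the product of surviving each interval: (1 − 0.00775) × (1 − 0.00924) × (1 − 0.05242) × (1 − 0.07869) × (1 − 0.20404) × (1 − 0.16246).
= 0.99225 × 0.99076 × 0.94758 × 0.92131 × 0.79596 × 0.83754 = 0.572148.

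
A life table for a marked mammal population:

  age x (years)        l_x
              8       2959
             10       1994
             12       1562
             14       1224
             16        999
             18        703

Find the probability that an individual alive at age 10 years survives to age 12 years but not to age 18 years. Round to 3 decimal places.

This is the probability of reaching 12 but not 18, conditional on being alive at 10: (l_12 − l_18) / l_10.
= (1562 − 703) / 1994 = 859 / 1994 = 0.430792.

0.431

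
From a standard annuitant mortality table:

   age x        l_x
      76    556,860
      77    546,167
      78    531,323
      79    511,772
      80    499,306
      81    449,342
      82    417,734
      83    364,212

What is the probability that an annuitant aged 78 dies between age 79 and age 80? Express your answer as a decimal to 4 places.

0.0235

We want 1|1q78 = (l_79 − l_80)/l_78.
This is the probability of reaching 79 but not 80, conditional on being alive at 78: (l_79 − l_80) / l_78.
= (511,772 − 499,306) / 531,323 = 12,466 / 531,323 = 0.023462.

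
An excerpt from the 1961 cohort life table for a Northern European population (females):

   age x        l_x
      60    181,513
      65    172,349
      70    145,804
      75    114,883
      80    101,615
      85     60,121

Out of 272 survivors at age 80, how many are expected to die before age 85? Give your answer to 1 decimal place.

111.1

The relevant probability is 1 − 60,121/101,615 = 0.408345.
Expected number = 272 × 0.408345 = 111.1.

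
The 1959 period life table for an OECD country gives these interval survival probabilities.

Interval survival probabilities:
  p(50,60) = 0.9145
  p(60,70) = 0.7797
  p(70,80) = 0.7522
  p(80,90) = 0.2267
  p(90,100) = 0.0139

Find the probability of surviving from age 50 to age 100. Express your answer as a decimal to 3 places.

0.002

Chaining the interval survival probabilities: 0.9145 × 0.7797 × 0.7522 × 0.2267 × 0.0139.
= 0.001690.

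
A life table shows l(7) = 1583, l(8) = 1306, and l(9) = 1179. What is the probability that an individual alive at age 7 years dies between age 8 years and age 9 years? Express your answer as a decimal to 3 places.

0.080

This is the probability of reaching 8 but not 9, conditional on being alive at 7: (l(8) − l(9)) / l(7).
= (1306 − 1179) / 1583 = 127 / 1583 = 0.080227.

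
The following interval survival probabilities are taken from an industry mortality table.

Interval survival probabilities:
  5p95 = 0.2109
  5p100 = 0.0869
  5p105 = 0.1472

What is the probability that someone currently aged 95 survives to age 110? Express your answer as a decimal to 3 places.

The overall survival probability is 0.2109 × 0.0869 × 0.1472.
= 0.002698.

0.003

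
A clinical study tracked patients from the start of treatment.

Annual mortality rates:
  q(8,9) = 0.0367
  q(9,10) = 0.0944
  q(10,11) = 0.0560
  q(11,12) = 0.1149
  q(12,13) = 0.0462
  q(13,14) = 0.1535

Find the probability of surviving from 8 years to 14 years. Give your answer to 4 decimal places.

0.5885

The overall survival probability is (1 − 0.0367) × (1 − 0.0944) × (1 − 0.0560) × (1 − 0.1149) × (1 − 0.0462) × (1 − 0.1535).
= 0.9633 × 0.9056 × 0.9440 × 0.8851 × 0.9538 × 0.8465 = 0.588500.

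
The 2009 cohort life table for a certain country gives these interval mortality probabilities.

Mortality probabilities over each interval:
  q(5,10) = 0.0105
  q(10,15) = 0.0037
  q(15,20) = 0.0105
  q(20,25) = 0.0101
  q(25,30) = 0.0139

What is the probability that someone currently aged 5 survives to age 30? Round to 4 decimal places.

P(survive 5→30) = (1 − 0.0105) × (1 − 0.0037) × (1 − 0.0105) × (1 − 0.0101) × (1 − 0.0139).
= 0.9895 × 0.9963 × 0.9895 × 0.9899 × 0.9861 = 0.952213.

0.9522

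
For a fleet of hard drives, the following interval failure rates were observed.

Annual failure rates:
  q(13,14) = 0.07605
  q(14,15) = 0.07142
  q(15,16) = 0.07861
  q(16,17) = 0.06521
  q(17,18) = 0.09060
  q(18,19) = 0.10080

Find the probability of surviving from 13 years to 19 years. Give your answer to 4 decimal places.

Survival from 13 to 19 is the product of surviving each interval: (1 − 0.07605) × (1 − 0.07142) × (1 − 0.07861) × (1 − 0.06521) × (1 − 0.09060) × (1 − 0.10080).
= 0.92395 × 0.92858 × 0.92139 × 0.93479 × 0.90940 × 0.89920 = 0.604278.

0.6043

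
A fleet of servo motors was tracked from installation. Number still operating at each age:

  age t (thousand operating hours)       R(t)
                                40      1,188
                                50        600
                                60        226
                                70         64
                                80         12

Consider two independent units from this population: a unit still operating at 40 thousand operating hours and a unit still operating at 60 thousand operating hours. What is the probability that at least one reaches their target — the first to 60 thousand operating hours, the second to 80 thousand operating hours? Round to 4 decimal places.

p₁ = R(60)/R(40) = 226/1,188 = 0.190236; p₂ = R(80)/R(60) = 12/226 = 0.053097.
P(at least one) = 1 − (1−p₁)(1−p₂) = 1 − 0.809764 × 0.946903 = 0.233232.

0.2332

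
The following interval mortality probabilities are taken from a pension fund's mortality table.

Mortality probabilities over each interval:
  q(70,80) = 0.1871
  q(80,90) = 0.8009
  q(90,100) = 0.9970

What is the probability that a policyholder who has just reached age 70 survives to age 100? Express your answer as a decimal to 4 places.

0.0005

Chaining the interval survival probabilities: (1 − 0.1871) × (1 − 0.8009) × (1 − 0.9970).
= 0.8129 × 0.1991 × 0.0030 = 0.000486.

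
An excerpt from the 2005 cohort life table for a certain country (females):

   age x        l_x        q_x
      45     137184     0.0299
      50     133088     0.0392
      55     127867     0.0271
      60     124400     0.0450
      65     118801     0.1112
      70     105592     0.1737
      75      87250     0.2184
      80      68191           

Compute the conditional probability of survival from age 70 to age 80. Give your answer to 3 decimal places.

We want 10p70 = l_80/l_70.
The conditional survival probability is l_80/l_70 = 68191/105592 = 0.645797.

0.646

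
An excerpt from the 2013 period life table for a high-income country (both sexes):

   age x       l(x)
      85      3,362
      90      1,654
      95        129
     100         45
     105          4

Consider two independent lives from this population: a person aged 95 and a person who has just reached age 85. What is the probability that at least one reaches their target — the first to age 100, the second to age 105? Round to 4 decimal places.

0.3496

p₁ = l(100)/l(95) = 45/129 = 0.348837; p₂ = l(105)/l(85) = 4/3,362 = 0.001190.
P(at least one) = 1 − (1−p₁)(1−p₂) = 1 − 0.651163 × 0.998810 = 0.349612.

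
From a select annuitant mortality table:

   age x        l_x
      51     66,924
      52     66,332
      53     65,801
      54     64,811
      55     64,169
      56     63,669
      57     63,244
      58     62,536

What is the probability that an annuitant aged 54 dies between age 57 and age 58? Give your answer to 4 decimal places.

0.0109

We want 3|1q54 = (l_57 − l_58)/l_54.
This is the probability of reaching 57 but not 58, conditional on being alive at 54: (l_57 − l_58) / l_54.
= (63,244 − 62,536) / 64,811 = 708 / 64,811 = 0.010924.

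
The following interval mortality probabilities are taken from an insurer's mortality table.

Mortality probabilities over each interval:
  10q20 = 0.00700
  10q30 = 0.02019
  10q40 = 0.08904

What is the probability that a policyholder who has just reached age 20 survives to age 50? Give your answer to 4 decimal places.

0.8863

The overall survival probability is (1 − 0.00700) × (1 − 0.02019) × (1 − 0.08904).
= 0.99300 × 0.97981 × 0.91096 = 0.886320.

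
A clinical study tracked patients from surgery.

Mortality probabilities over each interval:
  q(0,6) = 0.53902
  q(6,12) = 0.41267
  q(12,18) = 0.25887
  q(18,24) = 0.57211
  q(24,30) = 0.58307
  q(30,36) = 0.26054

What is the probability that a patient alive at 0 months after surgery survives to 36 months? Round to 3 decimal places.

0.026

The overall survival probability is (1 − 0.53902) × (1 − 0.41267) × (1 − 0.25887) × (1 − 0.57211) × (1 − 0.58307) × (1 − 0.26054).
= 0.46098 × 0.58733 × 0.74113 × 0.42789 × 0.41693 × 0.73946 = 0.026471.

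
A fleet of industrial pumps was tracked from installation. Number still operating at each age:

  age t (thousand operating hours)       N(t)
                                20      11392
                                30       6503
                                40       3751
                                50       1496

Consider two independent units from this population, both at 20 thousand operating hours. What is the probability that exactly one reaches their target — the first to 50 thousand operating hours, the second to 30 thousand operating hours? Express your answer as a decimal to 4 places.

0.5522

p₁ = N(50)/N(20) = 1496/11392 = 0.131320; p₂ = N(30)/N(20) = 6503/11392 = 0.570839.
P(exactly one) = p₁(1−p₂) + (1−p₁)p₂ = 0.056357 + 0.495876 = 0.552234.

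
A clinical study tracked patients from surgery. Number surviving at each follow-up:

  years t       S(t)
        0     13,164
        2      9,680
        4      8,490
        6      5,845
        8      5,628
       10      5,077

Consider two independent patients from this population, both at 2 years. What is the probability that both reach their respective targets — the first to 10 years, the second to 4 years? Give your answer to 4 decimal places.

p₁ = S(10)/S(2) = 5,077/9,680 = 0.524483; p₂ = S(4)/S(2) = 8,490/9,680 = 0.877066.
P(both) = p₁ × p₂ = 0.524483 × 0.877066 = 0.460006.

0.4600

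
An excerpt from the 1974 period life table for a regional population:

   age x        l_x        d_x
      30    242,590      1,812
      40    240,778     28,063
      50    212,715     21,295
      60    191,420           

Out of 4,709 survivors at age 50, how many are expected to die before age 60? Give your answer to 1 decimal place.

The relevant probability is 1 − 191,420/212,715 = 0.100110.
Expected number = 4,709 × 0.100110 = 471.4.

471.4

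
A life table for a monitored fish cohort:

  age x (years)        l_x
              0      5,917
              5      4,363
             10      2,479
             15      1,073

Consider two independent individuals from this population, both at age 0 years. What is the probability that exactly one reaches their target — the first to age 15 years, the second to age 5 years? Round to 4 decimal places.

p₁ = l_15/l_0 = 1,073/5,917 = 0.181342; p₂ = l_5/l_0 = 4,363/5,917 = 0.737367.
P(exactly one) = p₁(1−p₂) + (1−p₁)p₂ = 0.047626 + 0.603651 = 0.651278.

0.6513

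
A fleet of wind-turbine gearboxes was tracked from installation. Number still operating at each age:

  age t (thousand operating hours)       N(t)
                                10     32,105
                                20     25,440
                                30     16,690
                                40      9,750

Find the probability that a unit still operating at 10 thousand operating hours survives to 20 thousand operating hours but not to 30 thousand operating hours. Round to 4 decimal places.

0.2725

This is the probability of reaching 20 but not 30, conditional on being operational at 10: (N(20) − N(30)) / N(10).
= (25,440 − 16,690) / 32,105 = 8,750 / 32,105 = 0.272543.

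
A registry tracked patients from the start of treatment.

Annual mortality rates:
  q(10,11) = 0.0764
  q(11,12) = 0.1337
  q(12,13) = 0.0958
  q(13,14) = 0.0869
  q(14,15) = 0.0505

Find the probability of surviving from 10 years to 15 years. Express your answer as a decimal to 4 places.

0.6272

P(survive 10→15) = (1 − 0.0764) × (1 − 0.1337) × (1 − 0.0958) × (1 − 0.0869) × (1 − 0.0505).
= 0.9236 × 0.8663 × 0.9042 × 0.9131 × 0.9495 = 0.627235.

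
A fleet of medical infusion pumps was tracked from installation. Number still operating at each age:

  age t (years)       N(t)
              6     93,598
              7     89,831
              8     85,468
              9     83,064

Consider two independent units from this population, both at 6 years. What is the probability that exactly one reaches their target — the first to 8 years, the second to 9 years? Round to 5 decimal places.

0.17985

p₁ = N(8)/N(6) = 85,468/93,598 = 0.913139; p₂ = N(9)/N(6) = 83,064/93,598 = 0.887455.
P(exactly one) = p₁(1−p₂) + (1−p₁)p₂ = 0.102769 + 0.077085 = 0.179854.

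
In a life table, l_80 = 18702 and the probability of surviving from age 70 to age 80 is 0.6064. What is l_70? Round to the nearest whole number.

30841

l_70 = l_80 / p = 18702 / 0.6064 = 30841.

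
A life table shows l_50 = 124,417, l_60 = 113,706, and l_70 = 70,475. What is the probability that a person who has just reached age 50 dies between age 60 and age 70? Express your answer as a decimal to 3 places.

0.347

We want 10|10q50 = (l_60 − l_70)/l_50.
This is the probability of reaching 60 but not 70, conditional on being alive at 50: (l_60 − l_70) / l_50.
= (113,706 − 70,475) / 124,417 = 43,231 / 124,417 = 0.347469.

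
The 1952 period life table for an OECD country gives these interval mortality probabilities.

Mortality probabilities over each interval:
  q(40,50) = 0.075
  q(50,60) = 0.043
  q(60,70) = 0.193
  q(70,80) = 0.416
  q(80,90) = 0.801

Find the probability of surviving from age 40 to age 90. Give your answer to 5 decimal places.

0.08302

Survival from 40 to 90 is the product of surviving each interval: (1 − 0.075) × (1 − 0.043) × (1 − 0.193) × (1 − 0.416) × (1 − 0.801).
= 0.925 × 0.957 × 0.807 × 0.584 × 0.199 = 0.083022.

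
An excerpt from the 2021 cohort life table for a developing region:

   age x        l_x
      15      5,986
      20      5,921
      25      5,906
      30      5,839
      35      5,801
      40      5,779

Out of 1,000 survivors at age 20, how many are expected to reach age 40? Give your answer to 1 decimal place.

976.0

The relevant probability is 5,779/5,921 = 0.976018.
Expected number = 1,000 × 0.976018 = 976.0.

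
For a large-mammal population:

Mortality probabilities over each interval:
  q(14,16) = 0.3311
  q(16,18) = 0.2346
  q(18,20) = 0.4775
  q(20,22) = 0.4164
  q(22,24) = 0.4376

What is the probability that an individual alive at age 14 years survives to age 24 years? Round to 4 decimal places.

P(survive 14→24) = (1 − 0.3311) × (1 − 0.2346) × (1 − 0.4775) × (1 − 0.4164) × (1 − 0.4376).
= 0.6689 × 0.7654 × 0.5225 × 0.5836 × 0.5624 = 0.087800.

0.0878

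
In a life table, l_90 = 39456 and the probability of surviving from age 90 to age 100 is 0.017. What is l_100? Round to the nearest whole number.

671

l_100 = l_90 × p = 39456 × 0.017 = 671.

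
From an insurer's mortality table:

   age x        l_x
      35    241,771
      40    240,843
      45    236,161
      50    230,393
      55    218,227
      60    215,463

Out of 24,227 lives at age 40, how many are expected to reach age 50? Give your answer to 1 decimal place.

23175.8

The relevant probability is 230,393/240,843 = 0.956611.
Expected number = 24,227 × 0.956611 = 23175.8.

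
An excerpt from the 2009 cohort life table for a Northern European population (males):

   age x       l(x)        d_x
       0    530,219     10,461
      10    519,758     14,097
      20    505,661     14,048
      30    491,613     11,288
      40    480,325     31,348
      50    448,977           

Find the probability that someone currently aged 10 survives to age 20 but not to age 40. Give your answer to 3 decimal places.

This is the probability of reaching 20 but not 40, conditional on being alive at 10: (l(20) − l(40)) / l(10).
= (505,661 − 480,325) / 519,758 = 25,336 / 519,758 = 0.048746.

0.049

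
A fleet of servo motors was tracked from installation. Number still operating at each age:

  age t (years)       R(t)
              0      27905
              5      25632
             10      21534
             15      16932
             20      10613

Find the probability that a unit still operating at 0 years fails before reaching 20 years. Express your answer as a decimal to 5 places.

0.61967

P(fail before 20 | operational at 0) = 1 − R(20)/R(0) = 1 − 10613/27905 = (17292)/27905 = 0.619674.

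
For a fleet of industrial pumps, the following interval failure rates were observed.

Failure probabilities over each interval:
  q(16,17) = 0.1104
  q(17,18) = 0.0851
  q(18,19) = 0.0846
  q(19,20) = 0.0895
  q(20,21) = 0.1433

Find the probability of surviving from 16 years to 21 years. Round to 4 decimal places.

Chaining the interval survival probabilities: (1 − 0.1104) × (1 − 0.0851) × (1 − 0.0846) × (1 − 0.0895) × (1 − 0.1433).
= 0.8896 × 0.9149 × 0.9154 × 0.9105 × 0.8567 = 0.581150.

0.5811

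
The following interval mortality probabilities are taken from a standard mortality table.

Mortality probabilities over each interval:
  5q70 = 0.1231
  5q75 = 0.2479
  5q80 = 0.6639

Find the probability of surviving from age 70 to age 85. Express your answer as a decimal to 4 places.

0.2217

15p70 = (1 − 0.1231) × (1 − 0.2479) × (1 − 0.6639).
= 0.8769 × 0.7521 × 0.3361 = 0.221663.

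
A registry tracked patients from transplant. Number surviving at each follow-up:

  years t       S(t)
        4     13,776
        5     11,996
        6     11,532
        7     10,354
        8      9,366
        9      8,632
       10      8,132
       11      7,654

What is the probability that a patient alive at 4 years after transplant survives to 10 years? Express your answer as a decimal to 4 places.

The conditional survival probability is S(10)/S(4) = 8,132/13,776 = 0.590302.

0.5903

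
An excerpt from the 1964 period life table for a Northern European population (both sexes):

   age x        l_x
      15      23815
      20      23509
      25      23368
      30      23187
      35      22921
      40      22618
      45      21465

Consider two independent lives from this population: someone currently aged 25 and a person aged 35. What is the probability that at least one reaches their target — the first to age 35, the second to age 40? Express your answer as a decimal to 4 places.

p₁ = l_35/l_25 = 22921/23368 = 0.980871; p₂ = l_40/l_35 = 22618/22921 = 0.986781.
P(at least one) = 1 − (1−p₁)(1−p₂) = 1 − 0.019129 × 0.013219 = 0.999747.

0.9997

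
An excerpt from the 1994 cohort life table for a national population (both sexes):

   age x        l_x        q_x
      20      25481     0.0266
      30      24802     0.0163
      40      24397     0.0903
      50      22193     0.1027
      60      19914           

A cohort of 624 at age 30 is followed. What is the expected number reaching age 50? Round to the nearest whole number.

The relevant probability is 22193/24802 = 0.894807.
Expected number = 624 × 0.894807 = 558.

558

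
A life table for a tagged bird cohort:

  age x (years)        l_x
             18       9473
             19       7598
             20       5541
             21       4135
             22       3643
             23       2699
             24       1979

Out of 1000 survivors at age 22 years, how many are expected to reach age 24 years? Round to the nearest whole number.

543

The relevant probability is 1979/3643 = 0.543234.
Expected number = 1000 × 0.543234 = 543.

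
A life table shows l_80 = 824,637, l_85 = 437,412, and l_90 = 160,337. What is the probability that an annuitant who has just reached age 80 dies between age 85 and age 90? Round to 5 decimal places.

We want 5|5q80 = (l_85 − l_90)/l_80.
This is the probability of reaching 85 but not 90, conditional on being alive at 80: (l_85 − l_90) / l_80.
= (437,412 − 160,337) / 824,637 = 277,075 / 824,637 = 0.335996.

0.33600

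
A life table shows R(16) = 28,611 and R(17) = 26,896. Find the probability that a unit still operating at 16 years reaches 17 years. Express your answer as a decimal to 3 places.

The conditional survival probability is R(17)/R(16) = 26,896/28,611 = 0.940058.

0.940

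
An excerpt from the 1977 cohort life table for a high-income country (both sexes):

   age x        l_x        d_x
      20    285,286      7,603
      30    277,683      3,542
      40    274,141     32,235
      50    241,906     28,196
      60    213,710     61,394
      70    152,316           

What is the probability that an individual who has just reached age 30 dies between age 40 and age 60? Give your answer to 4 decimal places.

0.2176

We want 10|20q30 = (l_40 − l_60)/l_30.
This is the probability of reaching 40 but not 60, conditional on being alive at 30: (l_40 − l_60) / l_30.
= (274,141 − 213,710) / 277,683 = 60,431 / 277,683 = 0.217626.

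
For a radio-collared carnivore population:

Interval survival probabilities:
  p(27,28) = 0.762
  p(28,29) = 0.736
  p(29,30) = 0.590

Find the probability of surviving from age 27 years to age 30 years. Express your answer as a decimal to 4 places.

0.3309

The overall survival probability is 0.762 × 0.736 × 0.590.
= 0.330891.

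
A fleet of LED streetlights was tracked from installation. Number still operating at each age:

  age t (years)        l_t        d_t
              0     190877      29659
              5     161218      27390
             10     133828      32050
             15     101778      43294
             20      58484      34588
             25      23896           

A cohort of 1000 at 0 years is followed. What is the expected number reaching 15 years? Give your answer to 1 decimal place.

533.2

The relevant probability is 101778/190877 = 0.533212.
Expected number = 1000 × 0.533212 = 533.2.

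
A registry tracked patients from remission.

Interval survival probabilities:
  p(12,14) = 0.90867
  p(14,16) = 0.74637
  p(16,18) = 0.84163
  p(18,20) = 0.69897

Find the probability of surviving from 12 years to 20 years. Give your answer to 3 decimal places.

Chaining the interval survival probabilities: 0.90867 × 0.74637 × 0.84163 × 0.69897.
= 0.398970.

0.399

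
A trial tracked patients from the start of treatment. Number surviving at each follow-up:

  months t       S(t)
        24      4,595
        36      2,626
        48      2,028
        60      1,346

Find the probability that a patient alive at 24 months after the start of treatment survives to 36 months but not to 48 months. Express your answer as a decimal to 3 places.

This is the probability of reaching 36 but not 48, conditional on being alive at 24: (S(36) − S(48)) / S(24).
= (2,626 − 2,028) / 4,595 = 598 / 4,595 = 0.130141.

0.130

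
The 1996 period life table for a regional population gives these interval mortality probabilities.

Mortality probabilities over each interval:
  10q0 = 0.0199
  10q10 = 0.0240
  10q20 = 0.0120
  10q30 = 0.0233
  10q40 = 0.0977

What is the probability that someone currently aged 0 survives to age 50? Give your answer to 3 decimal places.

0.833

Chaining the interval survival probabilities: (1 − 0.0199) × (1 − 0.0240) × (1 − 0.0120) × (1 − 0.0233) × (1 − 0.0977).
= 0.9801 × 0.9760 × 0.9880 × 0.9767 × 0.9023 = 0.832893.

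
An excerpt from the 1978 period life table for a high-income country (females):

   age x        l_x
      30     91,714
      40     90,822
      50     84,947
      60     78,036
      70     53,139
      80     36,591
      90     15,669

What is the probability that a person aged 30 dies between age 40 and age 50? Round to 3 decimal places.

We want 10|10q30 = (l_40 − l_50)/l_30.
This is the probability of reaching 40 but not 50, conditional on being alive at 30: (l_40 − l_50) / l_30.
= (90,822 − 84,947) / 91,714 = 5,875 / 91,714 = 0.064058.

0.064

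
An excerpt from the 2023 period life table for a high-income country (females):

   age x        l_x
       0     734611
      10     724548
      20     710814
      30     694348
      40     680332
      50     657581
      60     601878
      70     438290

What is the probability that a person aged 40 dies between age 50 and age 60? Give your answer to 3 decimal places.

0.082

We want 10|10q40 = (l_50 − l_60)/l_40.
This is the probability of reaching 50 but not 60, conditional on being alive at 40: (l_50 − l_60) / l_40.
= (657581 − 601878) / 680332 = 55703 / 680332 = 0.081876.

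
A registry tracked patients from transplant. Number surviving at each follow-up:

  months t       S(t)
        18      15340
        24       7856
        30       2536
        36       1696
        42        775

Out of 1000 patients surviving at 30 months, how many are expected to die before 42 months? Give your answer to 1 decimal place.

The relevant probability is 1 − 775/2536 = 0.694401.
Expected number = 1000 × 0.694401 = 694.4.

694.4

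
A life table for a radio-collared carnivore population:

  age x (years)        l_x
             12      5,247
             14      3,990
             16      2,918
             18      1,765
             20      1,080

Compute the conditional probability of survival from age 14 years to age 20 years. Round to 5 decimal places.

0.27068

The conditional survival probability is l_20/l_14 = 1,080/3,990 = 0.270677.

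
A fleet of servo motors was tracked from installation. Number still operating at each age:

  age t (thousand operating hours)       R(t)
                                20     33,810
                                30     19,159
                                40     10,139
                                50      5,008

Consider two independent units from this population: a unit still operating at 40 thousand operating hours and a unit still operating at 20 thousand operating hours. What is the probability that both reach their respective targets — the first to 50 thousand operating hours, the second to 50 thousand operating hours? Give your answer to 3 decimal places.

0.073

p₁ = R(50)/R(40) = 5,008/10,139 = 0.493934; p₂ = R(50)/R(20) = 5,008/33,810 = 0.148122.
P(both) = p₁ × p₂ = 0.493934 × 0.148122 = 0.073162.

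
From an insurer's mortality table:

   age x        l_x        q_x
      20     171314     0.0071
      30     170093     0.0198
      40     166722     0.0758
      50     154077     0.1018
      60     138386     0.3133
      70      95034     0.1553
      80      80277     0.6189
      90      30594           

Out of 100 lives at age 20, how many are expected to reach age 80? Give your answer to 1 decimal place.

46.9

The relevant probability is 80277/171314 = 0.468596.
Expected number = 100 × 0.468596 = 46.9.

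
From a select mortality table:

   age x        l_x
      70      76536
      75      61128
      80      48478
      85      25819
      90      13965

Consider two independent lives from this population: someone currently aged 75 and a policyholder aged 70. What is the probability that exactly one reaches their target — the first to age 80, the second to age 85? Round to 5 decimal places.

0.59533

p₁ = l_80/l_75 = 48478/61128 = 0.793057; p₂ = l_85/l_70 = 25819/76536 = 0.337345.
P(exactly one) = p₁(1−p₂) + (1−p₁)p₂ = 0.525523 + 0.069811 = 0.595334.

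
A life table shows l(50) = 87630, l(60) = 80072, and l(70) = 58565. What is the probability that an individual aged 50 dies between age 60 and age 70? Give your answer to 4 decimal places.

0.2454

This is the probability of reaching 60 but not 70, conditional on being alive at 50: (l(60) − l(70)) / l(50).
= (80072 − 58565) / 87630 = 21507 / 87630 = 0.245430.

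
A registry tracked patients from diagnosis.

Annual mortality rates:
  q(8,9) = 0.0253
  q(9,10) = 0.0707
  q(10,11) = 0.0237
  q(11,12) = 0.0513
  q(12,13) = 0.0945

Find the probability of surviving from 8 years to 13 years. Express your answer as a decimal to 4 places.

P(survive 8→13) = (1 − 0.0253) × (1 − 0.0707) × (1 − 0.0237) × (1 − 0.0513) × (1 − 0.0945).
= 0.9747 × 0.9293 × 0.9763 × 0.9487 × 0.9055 = 0.759674.

0.7597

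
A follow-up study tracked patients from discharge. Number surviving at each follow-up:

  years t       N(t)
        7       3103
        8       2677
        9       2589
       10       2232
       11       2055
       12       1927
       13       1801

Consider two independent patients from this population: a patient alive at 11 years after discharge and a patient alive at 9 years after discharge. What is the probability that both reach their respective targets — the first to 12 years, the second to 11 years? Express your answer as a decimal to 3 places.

0.744

p₁ = N(12)/N(11) = 1927/2055 = 0.937713; p₂ = N(11)/N(9) = 2055/2589 = 0.793743.
P(both) = p₁ × p₂ = 0.937713 × 0.793743 = 0.744303.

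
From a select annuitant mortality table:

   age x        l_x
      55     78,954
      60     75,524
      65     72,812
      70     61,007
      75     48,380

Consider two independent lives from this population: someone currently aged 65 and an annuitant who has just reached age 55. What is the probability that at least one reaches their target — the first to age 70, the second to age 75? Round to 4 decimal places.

0.9372

p₁ = l_70/l_65 = 61,007/72,812 = 0.837870; p₂ = l_75/l_55 = 48,380/78,954 = 0.612762.
P(at least one) = 1 − (1−p₁)(1−p₂) = 1 − 0.162130 × 0.387238 = 0.937217.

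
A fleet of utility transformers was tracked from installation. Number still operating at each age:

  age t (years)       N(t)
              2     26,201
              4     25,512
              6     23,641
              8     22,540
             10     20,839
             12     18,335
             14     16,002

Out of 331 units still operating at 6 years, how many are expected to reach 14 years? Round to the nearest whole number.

224

The relevant probability is 16,002/23,641 = 0.676875.
Expected number = 331 × 0.676875 = 224.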